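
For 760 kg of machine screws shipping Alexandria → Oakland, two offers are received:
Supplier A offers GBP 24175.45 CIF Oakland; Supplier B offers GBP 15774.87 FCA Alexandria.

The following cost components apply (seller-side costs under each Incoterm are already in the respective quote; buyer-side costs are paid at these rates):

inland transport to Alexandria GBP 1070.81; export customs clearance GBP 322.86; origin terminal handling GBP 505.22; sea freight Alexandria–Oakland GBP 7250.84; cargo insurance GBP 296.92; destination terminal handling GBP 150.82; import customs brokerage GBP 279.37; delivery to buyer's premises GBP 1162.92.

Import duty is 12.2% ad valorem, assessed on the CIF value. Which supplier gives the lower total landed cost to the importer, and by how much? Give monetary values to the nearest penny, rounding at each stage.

Supplier A (CIF):
The CIF price already equals the CIF value: 24175.45
Import duty = 24175.45 × 12.2% = 2949.40
Buyer bears (A): 150.82 + 279.37 + 1162.92 = 1593.11
Landed cost (A) = invoice 24175.45 + 1593.11 + duty 2949.40 = 28717.96
Supplier B (FCA):
CIF value = FCA price + origin terminal + freight + insurance = 15774.87 + 505.22 + 7250.84 + 296.92 = 23827.85
Import duty = 23827.85 × 12.2% = 2907.00
Buyer bears (B): 505.22 + 7250.84 + 296.92 + 150.82 + 279.37 + 1162.92 = 9646.09
Landed cost (B) = invoice 15774.87 + 9646.09 + duty 2907.00 = 28327.96
Difference = |28717.96 − 28327.96| = 390.00

Supplier B is cheaper by GBP 390.00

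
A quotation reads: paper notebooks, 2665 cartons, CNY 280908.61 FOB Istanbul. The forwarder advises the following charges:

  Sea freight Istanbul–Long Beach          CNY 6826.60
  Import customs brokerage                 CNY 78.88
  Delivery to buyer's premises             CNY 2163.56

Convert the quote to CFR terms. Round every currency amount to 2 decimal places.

Not relevant to the conversion: delivery, brokerage — on the buyer under both terms; not part of either seller's price.
From FOB to CFR, the seller additionally bears: freight.
CFR price = 280908.61 + 6826.60 = 287735.21

CFR price: CNY 287735.21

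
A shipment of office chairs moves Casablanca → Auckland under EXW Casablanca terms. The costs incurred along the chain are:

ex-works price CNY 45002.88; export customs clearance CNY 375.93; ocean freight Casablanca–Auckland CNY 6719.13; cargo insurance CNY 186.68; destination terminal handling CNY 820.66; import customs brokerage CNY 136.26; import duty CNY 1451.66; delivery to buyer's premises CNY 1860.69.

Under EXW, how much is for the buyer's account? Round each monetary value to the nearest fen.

Buyer's account: CNY 11551.01

EXW: the seller makes goods available at their premises; the buyer bears all onward costs.
Seller's account: goods 45002.88 = 45002.88
Buyer's account: export clearance 375.93 + freight 6719.13 + insurance 186.68 + destination terminal 820.66 + brokerage 136.26 + duty 1451.66 + delivery 1860.69 = 11551.01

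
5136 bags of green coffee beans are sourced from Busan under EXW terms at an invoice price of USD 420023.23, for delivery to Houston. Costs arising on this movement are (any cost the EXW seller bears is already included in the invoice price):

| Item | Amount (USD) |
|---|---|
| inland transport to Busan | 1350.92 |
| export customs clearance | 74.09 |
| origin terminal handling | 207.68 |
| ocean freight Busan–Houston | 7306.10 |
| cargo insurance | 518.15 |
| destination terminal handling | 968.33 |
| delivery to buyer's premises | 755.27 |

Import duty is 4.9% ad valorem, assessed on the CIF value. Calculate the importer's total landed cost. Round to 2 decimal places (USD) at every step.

Total landed cost: USD 452248.30

EXW: the seller makes goods available at their premises; the buyer bears all onward costs.
CIF value = EXW price + inland to port + export clearance + origin terminal + freight + insurance = 420023.23 + 1350.92 + 74.09 + 207.68 + 7306.10 + 518.15 = 429480.17
Import duty = 429480.17 × 4.9% = 21044.53
Buyer bears: inland to port 1350.92 + export clearance 74.09 + origin terminal 207.68 + freight 7306.10 + insurance 518.15 + destination terminal 968.33 + delivery 755.27 + duty 21044.53 = 32225.07
Landed cost = invoice 420023.23 + 32225.07 = 452248.30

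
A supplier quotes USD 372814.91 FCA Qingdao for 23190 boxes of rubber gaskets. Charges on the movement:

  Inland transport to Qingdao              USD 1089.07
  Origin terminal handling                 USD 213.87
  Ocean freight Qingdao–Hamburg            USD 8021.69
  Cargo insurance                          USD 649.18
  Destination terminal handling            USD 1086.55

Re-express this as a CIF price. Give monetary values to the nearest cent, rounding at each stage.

Not relevant to the conversion: inland to port — on the seller under both FCA and CIF; already in the FCA price and stays in the CIF price. destination terminal — on the buyer under both terms; not part of either seller's price.
From FCA to CIF, the seller additionally bears: origin terminal, freight, insurance.
CIF price = 372814.91 + 213.87 + 8021.69 + 649.18 = 381699.65

CIF price: USD 381699.65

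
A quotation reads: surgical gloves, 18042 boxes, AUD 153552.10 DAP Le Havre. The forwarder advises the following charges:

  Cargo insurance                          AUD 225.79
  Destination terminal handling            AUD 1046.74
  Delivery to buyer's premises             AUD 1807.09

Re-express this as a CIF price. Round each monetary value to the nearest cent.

CIF price: AUD 150698.27

Not relevant to the conversion: insurance — on the seller under both DAP and CIF; already in the DAP price and stays in the CIF price.
From DAP to CIF, the seller no longer bears: destination terminal, delivery.
CIF price = 153552.10 − 1046.74 − 1807.09 = 150698.27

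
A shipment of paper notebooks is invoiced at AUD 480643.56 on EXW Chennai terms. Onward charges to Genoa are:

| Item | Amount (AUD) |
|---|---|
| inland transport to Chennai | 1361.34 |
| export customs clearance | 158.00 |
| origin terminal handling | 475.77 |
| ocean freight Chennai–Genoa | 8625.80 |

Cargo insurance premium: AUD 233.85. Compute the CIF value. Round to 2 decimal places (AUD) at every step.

CIF value: AUD 491498.32

CIF = EXW price + pre-shipment costs + freight + insurance
CIF = 480643.56 + 1361.34 + 158.00 + 475.77 + 8625.80 + 233.85 = 491498.32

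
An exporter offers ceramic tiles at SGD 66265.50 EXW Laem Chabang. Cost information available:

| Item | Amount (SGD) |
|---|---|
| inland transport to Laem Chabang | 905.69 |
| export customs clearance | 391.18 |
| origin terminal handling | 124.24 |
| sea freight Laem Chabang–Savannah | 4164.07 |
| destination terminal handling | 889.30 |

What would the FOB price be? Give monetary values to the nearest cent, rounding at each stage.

FOB price: SGD 67686.61

Not relevant to the conversion: destination terminal, freight — on the buyer under both terms; not part of either seller's price.
From EXW to FOB, the seller additionally bears: inland to port, export clearance, origin terminal.
FOB price = 66265.50 + 905.69 + 391.18 + 124.24 = 67686.61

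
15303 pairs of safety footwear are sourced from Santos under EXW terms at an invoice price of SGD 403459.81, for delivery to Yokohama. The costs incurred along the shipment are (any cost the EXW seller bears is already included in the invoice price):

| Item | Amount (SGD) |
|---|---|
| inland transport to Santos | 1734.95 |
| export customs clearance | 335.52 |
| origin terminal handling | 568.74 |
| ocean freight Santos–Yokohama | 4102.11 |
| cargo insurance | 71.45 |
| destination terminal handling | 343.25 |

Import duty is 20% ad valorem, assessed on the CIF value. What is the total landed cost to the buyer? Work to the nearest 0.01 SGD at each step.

EXW: the seller makes goods available at their premises; the buyer bears all onward costs.
CIF value = EXW price + inland to port + export clearance + origin terminal + freight + insurance = 403459.81 + 1734.95 + 335.52 + 568.74 + 4102.11 + 71.45 = 410272.58
Import duty = 410272.58 × 20% = 82054.52
Buyer bears: inland to port 1734.95 + export clearance 335.52 + origin terminal 568.74 + freight 4102.11 + insurance 71.45 + destination terminal 343.25 + duty 82054.52 = 89210.54
Landed cost = invoice 403459.81 + 89210.54 = 492670.35

Total landed cost: SGD 492670.35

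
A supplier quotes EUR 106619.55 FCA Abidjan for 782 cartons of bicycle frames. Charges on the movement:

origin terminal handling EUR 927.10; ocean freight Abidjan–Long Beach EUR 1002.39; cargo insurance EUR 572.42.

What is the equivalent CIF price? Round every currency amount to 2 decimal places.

From FCA to CIF, the seller additionally bears: origin terminal, freight, insurance.
CIF price = 106619.55 + 927.10 + 1002.39 + 572.42 = 109121.46

CIF price: EUR 109121.46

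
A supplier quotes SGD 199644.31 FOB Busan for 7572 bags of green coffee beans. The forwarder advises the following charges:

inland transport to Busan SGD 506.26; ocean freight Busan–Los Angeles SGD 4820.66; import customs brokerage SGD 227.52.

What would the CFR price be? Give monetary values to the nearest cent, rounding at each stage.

Not relevant to the conversion: inland to port — on the seller under both FOB and CFR; already in the FOB price and stays in the CFR price. brokerage — on the buyer under both terms; not part of either seller's price.
From FOB to CFR, the seller additionally bears: freight.
CFR price = 199644.31 + 4820.66 = 204464.97

CFR price: SGD 204464.97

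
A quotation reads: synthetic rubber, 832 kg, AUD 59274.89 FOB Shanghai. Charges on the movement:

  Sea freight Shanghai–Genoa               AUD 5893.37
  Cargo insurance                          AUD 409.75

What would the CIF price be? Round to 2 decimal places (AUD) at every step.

CIF price: AUD 65578.01

From FOB to CIF, the seller additionally bears: freight, insurance.
CIF price = 59274.89 + 5893.37 + 409.75 = 65578.01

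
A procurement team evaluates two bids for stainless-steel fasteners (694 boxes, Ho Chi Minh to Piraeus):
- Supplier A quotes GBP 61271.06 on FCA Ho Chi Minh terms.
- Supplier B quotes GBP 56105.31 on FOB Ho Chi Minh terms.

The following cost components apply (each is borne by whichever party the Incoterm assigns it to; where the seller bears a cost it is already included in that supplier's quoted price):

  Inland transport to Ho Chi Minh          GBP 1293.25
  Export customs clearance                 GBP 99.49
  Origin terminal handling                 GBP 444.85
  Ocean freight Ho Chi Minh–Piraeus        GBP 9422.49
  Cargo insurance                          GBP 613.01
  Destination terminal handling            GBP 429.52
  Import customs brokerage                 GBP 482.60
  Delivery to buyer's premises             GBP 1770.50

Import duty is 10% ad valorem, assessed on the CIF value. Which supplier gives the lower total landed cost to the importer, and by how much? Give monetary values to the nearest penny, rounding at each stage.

Supplier B is cheaper by GBP 6171.66

Supplier A (FCA):
CIF value = FCA price + origin terminal + freight + insurance = 61271.06 + 444.85 + 9422.49 + 613.01 = 71751.41
Import duty = 71751.41 × 10% = 7175.14
Buyer bears (A): 444.85 + 9422.49 + 613.01 + 429.52 + 482.60 + 1770.50 = 13162.97
Landed cost (A) = invoice 61271.06 + 13162.97 + duty 7175.14 = 81609.17
Supplier B (FOB):
CIF value = FOB price + freight + insurance = 56105.31 + 9422.49 + 613.01 = 66140.81
Import duty = 66140.81 × 10% = 6614.08
Buyer bears (B): 9422.49 + 613.01 + 429.52 + 482.60 + 1770.50 = 12718.12
Landed cost (B) = invoice 56105.31 + 12718.12 + duty 6614.08 = 75437.51
Difference = |81609.17 − 75437.51| = 6171.66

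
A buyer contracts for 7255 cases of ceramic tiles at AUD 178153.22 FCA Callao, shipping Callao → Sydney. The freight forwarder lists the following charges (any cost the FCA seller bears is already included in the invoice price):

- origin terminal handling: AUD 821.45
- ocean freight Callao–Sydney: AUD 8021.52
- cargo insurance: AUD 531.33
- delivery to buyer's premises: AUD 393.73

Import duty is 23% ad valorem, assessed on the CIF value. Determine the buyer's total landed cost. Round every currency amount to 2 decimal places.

Total landed cost: AUD 231052.58

FCA: the seller delivers export-cleared goods to the carrier; the buyer bears costs from that point.
CIF value = FCA price + origin terminal + freight + insurance = 178153.22 + 821.45 + 8021.52 + 531.33 = 187527.52
Import duty = 187527.52 × 23% = 43131.33
Buyer bears: origin terminal 821.45 + freight 8021.52 + insurance 531.33 + delivery 393.73 + duty 43131.33 = 52899.36
Landed cost = invoice 178153.22 + 52899.36 = 231052.58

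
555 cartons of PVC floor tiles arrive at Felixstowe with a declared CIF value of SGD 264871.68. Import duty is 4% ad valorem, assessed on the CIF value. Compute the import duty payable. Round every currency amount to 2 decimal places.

Import duty = 264871.68 × 4% = 10594.87

Import duty: SGD 10594.87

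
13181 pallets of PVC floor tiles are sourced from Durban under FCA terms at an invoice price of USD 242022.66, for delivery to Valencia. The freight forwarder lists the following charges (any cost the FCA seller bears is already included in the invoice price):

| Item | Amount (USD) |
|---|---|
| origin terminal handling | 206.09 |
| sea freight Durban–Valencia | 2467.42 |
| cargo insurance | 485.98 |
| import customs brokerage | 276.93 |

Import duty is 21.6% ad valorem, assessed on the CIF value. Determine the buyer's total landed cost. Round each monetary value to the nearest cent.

Total landed cost: USD 298418.42

FCA: the seller delivers export-cleared goods to the carrier; the buyer bears costs from that point.
CIF value = FCA price + origin terminal + freight + insurance = 242022.66 + 206.09 + 2467.42 + 485.98 = 245182.15
Import duty = 245182.15 × 21.6% = 52959.34
Buyer bears: origin terminal 206.09 + freight 2467.42 + insurance 485.98 + brokerage 276.93 + duty 52959.34 = 56395.76
Landed cost = invoice 242022.66 + 56395.76 = 298418.42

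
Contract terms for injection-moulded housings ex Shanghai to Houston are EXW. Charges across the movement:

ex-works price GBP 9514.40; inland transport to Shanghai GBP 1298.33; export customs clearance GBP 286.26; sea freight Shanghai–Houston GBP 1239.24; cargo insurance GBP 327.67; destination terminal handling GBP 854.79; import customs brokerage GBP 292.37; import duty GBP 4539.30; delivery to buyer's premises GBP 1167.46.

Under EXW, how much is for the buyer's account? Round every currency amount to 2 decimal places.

Buyer's account: GBP 10005.42

EXW: the seller makes goods available at their premises; the buyer bears all onward costs.
Seller's account: goods 9514.40 = 9514.40
Buyer's account: inland to port 1298.33 + export clearance 286.26 + freight 1239.24 + insurance 327.67 + destination terminal 854.79 + brokerage 292.37 + duty 4539.30 + delivery 1167.46 = 10005.42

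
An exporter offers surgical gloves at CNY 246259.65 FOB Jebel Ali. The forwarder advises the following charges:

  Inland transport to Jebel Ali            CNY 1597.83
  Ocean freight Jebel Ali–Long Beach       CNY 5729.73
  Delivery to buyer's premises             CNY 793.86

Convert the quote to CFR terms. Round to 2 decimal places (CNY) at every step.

Not relevant to the conversion: inland to port — on the seller under both FOB and CFR; already in the FOB price and stays in the CFR price. delivery — on the buyer under both terms; not part of either seller's price.
From FOB to CFR, the seller additionally bears: freight.
CFR price = 246259.65 + 5729.73 = 251989.38

CFR price: CNY 251989.38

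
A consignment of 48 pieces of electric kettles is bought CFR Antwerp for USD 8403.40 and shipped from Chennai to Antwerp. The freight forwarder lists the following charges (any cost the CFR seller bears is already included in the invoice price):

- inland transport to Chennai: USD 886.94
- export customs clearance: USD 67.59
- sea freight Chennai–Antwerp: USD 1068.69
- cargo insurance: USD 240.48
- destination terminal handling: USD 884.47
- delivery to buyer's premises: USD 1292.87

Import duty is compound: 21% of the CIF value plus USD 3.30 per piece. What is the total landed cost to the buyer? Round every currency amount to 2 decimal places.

Total landed cost: USD 12794.83

CFR: the seller pays costs through ocean freight to the destination port, but not insurance.
Already in the invoice (seller's account under CFR): inland to port, export clearance, freight — exclude.
CIF value = CFR price + insurance = 8403.40 + 240.48 = 8643.88
Ad valorem component: 8643.88 × 21% = 1815.21
Specific component: 48 × 3.30 = 158.40
Import duty = 1815.21 + 158.40 = 1973.61
Buyer bears: insurance 240.48 + destination terminal 884.47 + delivery 1292.87 + duty 1973.61 = 4391.43
Landed cost = invoice 8403.40 + 4391.43 = 12794.83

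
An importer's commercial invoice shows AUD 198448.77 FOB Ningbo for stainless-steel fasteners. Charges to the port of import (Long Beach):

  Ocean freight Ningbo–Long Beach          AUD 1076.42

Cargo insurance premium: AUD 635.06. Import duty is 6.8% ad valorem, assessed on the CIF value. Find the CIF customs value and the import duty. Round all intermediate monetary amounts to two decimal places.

CIF = FOB price + freight + insurance
CIF = 198448.77 + 1076.42 + 635.06 = 200160.25
Import duty = 200160.25 × 6.8% = 13610.90

CIF value: AUD 200160.25; import duty: AUD 13610.90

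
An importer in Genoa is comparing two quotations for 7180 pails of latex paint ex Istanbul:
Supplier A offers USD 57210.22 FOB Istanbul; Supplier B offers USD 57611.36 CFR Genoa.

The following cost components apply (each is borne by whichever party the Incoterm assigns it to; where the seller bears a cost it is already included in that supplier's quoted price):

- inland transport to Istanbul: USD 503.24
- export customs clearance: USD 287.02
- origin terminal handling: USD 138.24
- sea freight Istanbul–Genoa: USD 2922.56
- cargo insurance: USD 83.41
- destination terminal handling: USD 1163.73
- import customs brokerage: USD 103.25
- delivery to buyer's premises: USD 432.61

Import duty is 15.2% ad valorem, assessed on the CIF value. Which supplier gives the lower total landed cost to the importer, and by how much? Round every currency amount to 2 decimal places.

Supplier B is cheaper by USD 2904.67

Supplier A (FOB):
CIF value = FOB price + freight + insurance = 57210.22 + 2922.56 + 83.41 = 60216.19
Import duty = 60216.19 × 15.2% = 9152.86
Buyer bears (A): 2922.56 + 83.41 + 1163.73 + 103.25 + 432.61 = 4705.56
Landed cost (A) = invoice 57210.22 + 4705.56 + duty 9152.86 = 71068.64
Supplier B (CFR):
CIF value = CFR price + insurance = 57611.36 + 83.41 = 57694.77
Import duty = 57694.77 × 15.2% = 8769.61
Buyer bears (B): 83.41 + 1163.73 + 103.25 + 432.61 = 1783.00
Landed cost (B) = invoice 57611.36 + 1783.00 + duty 8769.61 = 68163.97
Difference = |71068.64 − 68163.97| = 2904.67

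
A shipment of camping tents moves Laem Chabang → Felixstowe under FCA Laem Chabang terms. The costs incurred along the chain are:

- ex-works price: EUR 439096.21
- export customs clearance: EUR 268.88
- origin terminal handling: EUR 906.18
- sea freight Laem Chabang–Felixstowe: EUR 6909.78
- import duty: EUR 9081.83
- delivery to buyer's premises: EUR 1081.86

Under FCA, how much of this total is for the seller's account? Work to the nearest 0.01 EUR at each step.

FCA: the seller delivers export-cleared goods to the carrier; the buyer bears costs from that point.
Seller's account: goods 439096.21 + export clearance 268.88 = 439365.09
Buyer's account: origin terminal 906.18 + freight 6909.78 + duty 9081.83 + delivery 1081.86 = 17979.65

Seller's account: EUR 439365.09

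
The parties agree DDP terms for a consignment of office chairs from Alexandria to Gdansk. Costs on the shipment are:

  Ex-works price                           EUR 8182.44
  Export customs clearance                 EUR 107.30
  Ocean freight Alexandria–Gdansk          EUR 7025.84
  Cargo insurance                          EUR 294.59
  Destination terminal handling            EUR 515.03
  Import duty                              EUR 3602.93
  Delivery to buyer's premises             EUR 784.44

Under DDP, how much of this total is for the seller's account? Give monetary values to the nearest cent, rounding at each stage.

Seller's account: EUR 20512.57

DDP: the seller bears all costs including import duty.
Seller's account: goods 8182.44 + export clearance 107.30 + freight 7025.84 + insurance 294.59 + destination terminal 515.03 + duty 3602.93 + delivery 784.44 = 20512.57
Buyer's account: 0.00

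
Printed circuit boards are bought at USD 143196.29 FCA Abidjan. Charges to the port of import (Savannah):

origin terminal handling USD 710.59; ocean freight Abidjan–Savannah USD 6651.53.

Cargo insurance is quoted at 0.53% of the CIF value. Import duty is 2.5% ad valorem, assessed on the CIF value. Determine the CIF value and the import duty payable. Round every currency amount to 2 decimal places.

CIF value: USD 151360.62; import duty: USD 3784.02

Let C be the CIF value. C = FCA price + pre-shipment costs + freight + 0.53% × C
C − 0.53% × C = 143196.29 + 710.59 + 6651.53
0.9947 × C = 150558.41
C = 150558.41 / 0.9947 = 151360.62
Insurance premium = 0.53% × 151360.62 = 802.21
Import duty = 151360.62 × 2.5% = 3784.02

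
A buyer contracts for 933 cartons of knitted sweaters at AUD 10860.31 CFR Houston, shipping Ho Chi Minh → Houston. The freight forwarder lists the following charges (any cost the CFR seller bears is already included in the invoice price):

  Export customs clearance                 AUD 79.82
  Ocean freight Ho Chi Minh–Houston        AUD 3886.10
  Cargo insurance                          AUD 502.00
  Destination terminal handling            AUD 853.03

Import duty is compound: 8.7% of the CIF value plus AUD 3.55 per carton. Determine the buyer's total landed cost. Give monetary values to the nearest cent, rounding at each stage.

CFR: the seller pays costs through ocean freight to the destination port, but not insurance.
Already in the invoice (seller's account under CFR): export clearance, freight — exclude.
CIF value = CFR price + insurance = 10860.31 + 502.00 = 11362.31
Ad valorem component: 11362.31 × 8.7% = 988.52
Specific component: 933 × 3.55 = 3312.15
Import duty = 988.52 + 3312.15 = 4300.67
Buyer bears: insurance 502.00 + destination terminal 853.03 + duty 4300.67 = 5655.70
Landed cost = invoice 10860.31 + 5655.70 = 16516.01

Total landed cost: AUD 16516.01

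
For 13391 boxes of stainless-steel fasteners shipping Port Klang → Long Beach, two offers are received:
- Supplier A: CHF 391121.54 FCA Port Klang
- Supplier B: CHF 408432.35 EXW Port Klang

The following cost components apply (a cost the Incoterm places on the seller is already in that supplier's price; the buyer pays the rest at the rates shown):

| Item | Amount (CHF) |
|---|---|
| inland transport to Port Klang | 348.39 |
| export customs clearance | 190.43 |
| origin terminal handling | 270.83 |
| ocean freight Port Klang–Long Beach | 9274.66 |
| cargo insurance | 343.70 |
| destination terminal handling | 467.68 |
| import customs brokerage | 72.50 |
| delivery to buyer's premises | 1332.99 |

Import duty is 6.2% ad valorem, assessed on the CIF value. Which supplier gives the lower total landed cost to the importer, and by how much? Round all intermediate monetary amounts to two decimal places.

Supplier A is cheaper by CHF 18956.30

Supplier A (FCA):
CIF value = FCA price + origin terminal + freight + insurance = 391121.54 + 270.83 + 9274.66 + 343.70 = 401010.73
Import duty = 401010.73 × 6.2% = 24862.67
Buyer bears (A): 270.83 + 9274.66 + 343.70 + 467.68 + 72.50 + 1332.99 = 11762.36
Landed cost (A) = invoice 391121.54 + 11762.36 + duty 24862.67 = 427746.57
Supplier B (EXW):
CIF value = EXW price + inland to port + export clearance + origin terminal + freight + insurance = 408432.35 + 348.39 + 190.43 + 270.83 + 9274.66 + 343.70 = 418860.36
Import duty = 418860.36 × 6.2% = 25969.34
Buyer bears (B): 348.39 + 190.43 + 270.83 + 9274.66 + 343.70 + 467.68 + 72.50 + 1332.99 = 12301.18
Landed cost (B) = invoice 408432.35 + 12301.18 + duty 25969.34 = 446702.87
Difference = |427746.57 − 446702.87| = 18956.30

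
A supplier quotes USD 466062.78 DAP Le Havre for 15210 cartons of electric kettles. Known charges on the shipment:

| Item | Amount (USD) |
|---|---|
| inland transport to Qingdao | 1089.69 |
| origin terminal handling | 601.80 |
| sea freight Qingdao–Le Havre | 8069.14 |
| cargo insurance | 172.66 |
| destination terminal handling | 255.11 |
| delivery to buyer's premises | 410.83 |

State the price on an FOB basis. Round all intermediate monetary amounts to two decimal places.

FOB price: USD 457155.04

Not relevant to the conversion: origin terminal, inland to port — on the seller under both DAP and FOB; already in the DAP price and stays in the FOB price.
From DAP to FOB, the seller no longer bears: freight, insurance, destination terminal, delivery.
FOB price = 466062.78 − 8069.14 − 172.66 − 255.11 − 410.83 = 457155.04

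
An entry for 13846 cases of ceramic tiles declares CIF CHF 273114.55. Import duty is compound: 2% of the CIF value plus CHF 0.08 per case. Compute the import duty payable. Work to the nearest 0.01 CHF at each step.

Ad valorem component: 273114.55 × 2% = 5462.29
Specific component: 13846 × 0.08 = 1107.68
Import duty = 5462.29 + 1107.68 = 6569.97

Import duty: CHF 6569.97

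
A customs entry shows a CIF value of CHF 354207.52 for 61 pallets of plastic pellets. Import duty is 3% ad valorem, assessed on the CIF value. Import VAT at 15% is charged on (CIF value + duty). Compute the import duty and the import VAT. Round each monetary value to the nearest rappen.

Import duty: CHF 10626.23; import VAT: CHF 54725.06

Import duty = 354207.52 × 3% = 10626.23
VAT base = CIF + duty = 354207.52 + 10626.23 = 364833.75
Import VAT = 364833.75 × 15% = 54725.06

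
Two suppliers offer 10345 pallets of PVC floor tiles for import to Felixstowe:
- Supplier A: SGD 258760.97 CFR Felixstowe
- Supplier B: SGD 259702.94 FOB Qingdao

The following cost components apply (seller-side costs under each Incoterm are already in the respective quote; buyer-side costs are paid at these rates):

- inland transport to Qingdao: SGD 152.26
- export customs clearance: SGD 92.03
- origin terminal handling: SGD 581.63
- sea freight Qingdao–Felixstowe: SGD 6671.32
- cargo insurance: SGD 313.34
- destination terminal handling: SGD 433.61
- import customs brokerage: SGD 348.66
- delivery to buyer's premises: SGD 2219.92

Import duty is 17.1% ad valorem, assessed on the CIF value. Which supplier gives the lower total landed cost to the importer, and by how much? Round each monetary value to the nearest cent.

Supplier A is cheaper by SGD 8915.16

Supplier A (CFR):
CIF value = CFR price + insurance = 258760.97 + 313.34 = 259074.31
Import duty = 259074.31 × 17.1% = 44301.71
Buyer bears (A): 313.34 + 433.61 + 348.66 + 2219.92 = 3315.53
Landed cost (A) = invoice 258760.97 + 3315.53 + duty 44301.71 = 306378.21
Supplier B (FOB):
CIF value = FOB price + freight + insurance = 259702.94 + 6671.32 + 313.34 = 266687.60
Import duty = 266687.60 × 17.1% = 45603.58
Buyer bears (B): 6671.32 + 313.34 + 433.61 + 348.66 + 2219.92 = 9986.85
Landed cost (B) = invoice 259702.94 + 9986.85 + duty 45603.58 = 315293.37
Difference = |306378.21 − 315293.37| = 8915.16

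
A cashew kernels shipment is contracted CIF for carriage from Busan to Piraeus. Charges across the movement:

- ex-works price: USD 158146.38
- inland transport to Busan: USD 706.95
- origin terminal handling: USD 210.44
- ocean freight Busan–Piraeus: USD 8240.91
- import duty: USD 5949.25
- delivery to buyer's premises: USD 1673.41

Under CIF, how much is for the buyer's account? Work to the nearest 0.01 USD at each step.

CIF: the seller pays costs through ocean freight and marine insurance to the destination port.
Seller's account: goods 158146.38 + inland to port 706.95 + origin terminal 210.44 + freight 8240.91 = 167304.68
Buyer's account: duty 5949.25 + delivery 1673.41 = 7622.66

Buyer's account: USD 7622.66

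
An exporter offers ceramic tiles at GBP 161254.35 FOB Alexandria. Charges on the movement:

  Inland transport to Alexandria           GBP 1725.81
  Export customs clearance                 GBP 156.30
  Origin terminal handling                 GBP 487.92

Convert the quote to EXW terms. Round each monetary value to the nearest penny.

EXW price: GBP 158884.32

From FOB to EXW, the seller no longer bears: inland to port, export clearance, origin terminal.
EXW price = 161254.35 − 1725.81 − 156.30 − 487.92 = 158884.32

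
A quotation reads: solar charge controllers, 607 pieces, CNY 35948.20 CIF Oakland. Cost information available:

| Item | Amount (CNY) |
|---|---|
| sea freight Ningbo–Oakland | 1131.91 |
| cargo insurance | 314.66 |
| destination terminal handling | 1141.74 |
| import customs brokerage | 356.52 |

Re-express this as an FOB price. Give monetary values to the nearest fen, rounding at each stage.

Not relevant to the conversion: brokerage, destination terminal — on the buyer under both terms; not part of either seller's price.
From CIF to FOB, the seller no longer bears: freight, insurance.
FOB price = 35948.20 − 1131.91 − 314.66 = 34501.63

FOB price: CNY 34501.63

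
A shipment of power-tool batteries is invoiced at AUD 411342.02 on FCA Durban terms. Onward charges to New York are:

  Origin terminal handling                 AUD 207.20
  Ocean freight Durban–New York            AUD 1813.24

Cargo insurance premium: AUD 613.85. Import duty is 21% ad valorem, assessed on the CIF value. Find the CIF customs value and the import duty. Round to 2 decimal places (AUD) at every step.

CIF = FCA price + pre-shipment costs + freight + insurance
CIF = 411342.02 + 207.20 + 1813.24 + 613.85 = 413976.31
Import duty = 413976.31 × 21% = 86935.03

CIF value: AUD 413976.31; import duty: AUD 86935.03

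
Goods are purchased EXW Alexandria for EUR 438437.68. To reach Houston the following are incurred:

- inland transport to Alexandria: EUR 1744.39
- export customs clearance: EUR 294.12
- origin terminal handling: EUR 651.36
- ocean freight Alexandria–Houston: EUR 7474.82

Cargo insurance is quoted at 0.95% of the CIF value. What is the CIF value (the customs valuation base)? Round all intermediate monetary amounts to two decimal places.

CIF value: EUR 452904.97

Let C be the CIF value. C = EXW price + pre-shipment costs + freight + 0.95% × C
C − 0.95% × C = 438437.68 + 1744.39 + 294.12 + 651.36 + 7474.82
0.9905 × C = 448602.37
C = 448602.37 / 0.9905 = 452904.97
Insurance premium = 0.95% × 452904.97 = 4302.60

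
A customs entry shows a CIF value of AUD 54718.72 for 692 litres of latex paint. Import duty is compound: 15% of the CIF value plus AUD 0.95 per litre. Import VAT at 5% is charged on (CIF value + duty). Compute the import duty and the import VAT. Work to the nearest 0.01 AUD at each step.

Import duty: AUD 8865.21; import VAT: AUD 3179.20

Ad valorem component: 54718.72 × 15% = 8207.81
Specific component: 692 × 0.95 = 657.40
Import duty = 8207.81 + 657.40 = 8865.21
VAT base = CIF + duty = 54718.72 + 8865.21 = 63583.93
Import VAT = 63583.93 × 5% = 3179.20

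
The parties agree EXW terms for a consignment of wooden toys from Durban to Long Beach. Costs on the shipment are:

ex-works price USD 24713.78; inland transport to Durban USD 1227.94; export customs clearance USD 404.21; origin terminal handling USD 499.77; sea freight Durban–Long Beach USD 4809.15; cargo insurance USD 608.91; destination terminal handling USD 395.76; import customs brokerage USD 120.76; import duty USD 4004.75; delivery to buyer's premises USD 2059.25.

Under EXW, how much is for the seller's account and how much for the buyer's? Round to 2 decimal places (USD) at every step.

Seller: USD 24713.78; buyer: USD 14130.50

EXW: the seller makes goods available at their premises; the buyer bears all onward costs.
Seller's account: goods 24713.78 = 24713.78
Buyer's account: inland to port 1227.94 + export clearance 404.21 + origin terminal 499.77 + freight 4809.15 + insurance 608.91 + destination terminal 395.76 + brokerage 120.76 + duty 4004.75 + delivery 2059.25 = 14130.50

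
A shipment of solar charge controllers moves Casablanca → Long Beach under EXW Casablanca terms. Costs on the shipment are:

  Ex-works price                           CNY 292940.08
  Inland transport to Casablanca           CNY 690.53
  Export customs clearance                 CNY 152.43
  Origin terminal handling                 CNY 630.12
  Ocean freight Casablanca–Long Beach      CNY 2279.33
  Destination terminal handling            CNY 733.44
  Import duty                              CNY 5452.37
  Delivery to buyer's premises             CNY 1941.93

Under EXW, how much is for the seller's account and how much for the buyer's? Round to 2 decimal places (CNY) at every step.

Seller: CNY 292940.08; buyer: CNY 11880.15

EXW: the seller makes goods available at their premises; the buyer bears all onward costs.
Seller's account: goods 292940.08 = 292940.08
Buyer's account: inland to port 690.53 + export clearance 152.43 + origin terminal 630.12 + freight 2279.33 + destination terminal 733.44 + duty 5452.37 + delivery 1941.93 = 11880.15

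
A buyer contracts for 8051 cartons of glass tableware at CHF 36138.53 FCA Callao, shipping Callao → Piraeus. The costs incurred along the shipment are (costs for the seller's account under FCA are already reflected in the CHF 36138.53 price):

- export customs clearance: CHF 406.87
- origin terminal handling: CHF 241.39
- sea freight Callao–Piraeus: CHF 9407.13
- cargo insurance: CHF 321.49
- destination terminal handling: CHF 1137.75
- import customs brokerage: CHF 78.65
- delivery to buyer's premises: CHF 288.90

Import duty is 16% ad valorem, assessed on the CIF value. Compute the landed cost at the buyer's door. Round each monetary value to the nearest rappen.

Total landed cost: CHF 54991.21

FCA: the seller delivers export-cleared goods to the carrier; the buyer bears costs from that point.
Already in the invoice (seller's account under FCA): export clearance — exclude.
CIF value = FCA price + origin terminal + freight + insurance = 36138.53 + 241.39 + 9407.13 + 321.49 = 46108.54
Import duty = 46108.54 × 16% = 7377.37
Buyer bears: origin terminal 241.39 + freight 9407.13 + insurance 321.49 + destination terminal 1137.75 + brokerage 78.65 + delivery 288.90 + duty 7377.37 = 18852.68
Landed cost = invoice 36138.53 + 18852.68 = 54991.21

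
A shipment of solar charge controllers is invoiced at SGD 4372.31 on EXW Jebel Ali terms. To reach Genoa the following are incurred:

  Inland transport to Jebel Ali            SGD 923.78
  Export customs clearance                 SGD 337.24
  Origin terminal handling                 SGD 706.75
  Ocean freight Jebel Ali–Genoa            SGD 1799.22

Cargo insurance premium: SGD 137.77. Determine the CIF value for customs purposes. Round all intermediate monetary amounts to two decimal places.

CIF value: SGD 8277.07

CIF = EXW price + pre-shipment costs + freight + insurance
CIF = 4372.31 + 923.78 + 337.24 + 706.75 + 1799.22 + 137.77 = 8277.07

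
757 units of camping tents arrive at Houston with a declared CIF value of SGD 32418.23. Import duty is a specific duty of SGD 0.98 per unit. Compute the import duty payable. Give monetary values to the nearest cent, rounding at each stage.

Import duty: SGD 741.86

Import duty = 757 × 0.98 = 741.86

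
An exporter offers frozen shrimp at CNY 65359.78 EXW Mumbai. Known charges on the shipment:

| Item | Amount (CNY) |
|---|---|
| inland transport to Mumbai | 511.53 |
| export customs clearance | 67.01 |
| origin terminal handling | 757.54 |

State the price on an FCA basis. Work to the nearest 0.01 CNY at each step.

Not relevant to the conversion: origin terminal — on the buyer under both terms; not part of either seller's price.
From EXW to FCA, the seller additionally bears: inland to port, export clearance.
FCA price = 65359.78 + 511.53 + 67.01 = 65938.32

FCA price: CNY 65938.32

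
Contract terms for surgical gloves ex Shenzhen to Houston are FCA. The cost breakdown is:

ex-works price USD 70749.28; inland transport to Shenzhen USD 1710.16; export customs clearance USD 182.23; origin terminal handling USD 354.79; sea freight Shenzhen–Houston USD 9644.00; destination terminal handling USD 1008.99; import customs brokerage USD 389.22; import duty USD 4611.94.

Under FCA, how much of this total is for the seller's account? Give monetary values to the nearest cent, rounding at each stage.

FCA: the seller delivers export-cleared goods to the carrier; the buyer bears costs from that point.
Seller's account: goods 70749.28 + inland to port 1710.16 + export clearance 182.23 = 72641.67
Buyer's account: origin terminal 354.79 + freight 9644.00 + destination terminal 1008.99 + brokerage 389.22 + duty 4611.94 = 16008.94

Seller's account: USD 72641.67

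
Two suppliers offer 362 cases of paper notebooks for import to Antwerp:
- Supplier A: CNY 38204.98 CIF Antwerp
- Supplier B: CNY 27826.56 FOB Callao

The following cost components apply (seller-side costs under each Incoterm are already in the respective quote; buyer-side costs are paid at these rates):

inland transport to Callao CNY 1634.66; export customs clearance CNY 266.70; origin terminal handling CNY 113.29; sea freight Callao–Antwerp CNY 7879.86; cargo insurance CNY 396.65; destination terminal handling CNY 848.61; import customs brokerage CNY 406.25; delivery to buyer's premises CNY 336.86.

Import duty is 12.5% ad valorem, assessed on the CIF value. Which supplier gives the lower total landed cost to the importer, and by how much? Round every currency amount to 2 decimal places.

Supplier B is cheaper by CNY 2364.65

Supplier A (CIF):
The CIF price already equals the CIF value: 38204.98
Import duty = 38204.98 × 12.5% = 4775.62
Buyer bears (A): 848.61 + 406.25 + 336.86 = 1591.72
Landed cost (A) = invoice 38204.98 + 1591.72 + duty 4775.62 = 44572.32
Supplier B (FOB):
CIF value = FOB price + freight + insurance = 27826.56 + 7879.86 + 396.65 = 36103.07
Import duty = 36103.07 × 12.5% = 4512.88
Buyer bears (B): 7879.86 + 396.65 + 848.61 + 406.25 + 336.86 = 9868.23
Landed cost (B) = invoice 27826.56 + 9868.23 + duty 4512.88 = 42207.67
Difference = |44572.32 − 42207.67| = 2364.65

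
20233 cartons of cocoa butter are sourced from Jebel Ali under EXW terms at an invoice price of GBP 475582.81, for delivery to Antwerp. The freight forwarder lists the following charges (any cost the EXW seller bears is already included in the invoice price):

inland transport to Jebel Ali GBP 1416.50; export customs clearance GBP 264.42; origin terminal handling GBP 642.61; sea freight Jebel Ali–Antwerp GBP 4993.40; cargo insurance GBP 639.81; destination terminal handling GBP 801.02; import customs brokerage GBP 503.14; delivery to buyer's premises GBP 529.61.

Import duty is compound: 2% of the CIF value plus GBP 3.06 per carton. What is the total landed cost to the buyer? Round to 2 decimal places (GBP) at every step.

Total landed cost: GBP 556957.09

EXW: the seller makes goods available at their premises; the buyer bears all onward costs.
CIF value = EXW price + inland to port + export clearance + origin terminal + freight + insurance = 475582.81 + 1416.50 + 264.42 + 642.61 + 4993.40 + 639.81 = 483539.55
Ad valorem component: 483539.55 × 2% = 9670.79
Specific component: 20233 × 3.06 = 61912.98
Import duty = 9670.79 + 61912.98 = 71583.77
Buyer bears: inland to port 1416.50 + export clearance 264.42 + origin terminal 642.61 + freight 4993.40 + insurance 639.81 + destination terminal 801.02 + brokerage 503.14 + delivery 529.61 + duty 71583.77 = 81374.28
Landed cost = invoice 475582.81 + 81374.28 = 556957.09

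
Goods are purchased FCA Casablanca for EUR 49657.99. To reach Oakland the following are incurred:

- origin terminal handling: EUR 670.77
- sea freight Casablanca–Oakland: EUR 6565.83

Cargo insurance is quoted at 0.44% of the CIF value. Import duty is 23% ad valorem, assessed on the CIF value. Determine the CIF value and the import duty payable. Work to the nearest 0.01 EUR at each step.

CIF value: EUR 57146.03; import duty: EUR 13143.59

Let C be the CIF value. C = FCA price + pre-shipment costs + freight + 0.44% × C
C − 0.44% × C = 49657.99 + 670.77 + 6565.83
0.9956 × C = 56894.59
C = 56894.59 / 0.9956 = 57146.03
Insurance premium = 0.44% × 57146.03 = 251.44
Import duty = 57146.03 × 23% = 13143.59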